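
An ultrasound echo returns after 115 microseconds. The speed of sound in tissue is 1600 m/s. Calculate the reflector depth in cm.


depth = c * t / 2
t = 115 us = 1.1500e-04 s
depth = 1600 * 1.1500e-04 / 2
depth = 0.092 m = 9.2 cm


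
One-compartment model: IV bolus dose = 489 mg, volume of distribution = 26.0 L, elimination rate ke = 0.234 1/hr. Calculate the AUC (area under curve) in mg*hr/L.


C0 = Dose/Vd = 489/26.0 = 18.8077 mg/L
AUC = C0/ke = 18.8077/0.234
AUC = 80.37 mg*hr/L


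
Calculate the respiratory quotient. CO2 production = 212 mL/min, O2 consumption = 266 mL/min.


RQ = VCO2 / VO2
RQ = 212 / 266
RQ = 0.797


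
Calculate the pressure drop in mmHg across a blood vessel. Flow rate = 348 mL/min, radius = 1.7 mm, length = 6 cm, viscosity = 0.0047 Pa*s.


dP = 8*mu*L*Q / (pi*r^4)
Q = 348 mL/min = 5.8e-06 m^3/s
dP = 498.68 Pa = 498.68 / 133.322 mmHg = 3.74 mmHg


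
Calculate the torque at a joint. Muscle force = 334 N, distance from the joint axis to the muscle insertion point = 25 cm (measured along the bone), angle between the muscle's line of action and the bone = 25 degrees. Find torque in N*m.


Torque = F * d * sin(theta)   (moment arm = d*sin(theta))
d = 25 cm = 0.25 m
Torque = 334 * 0.25 * sin(25)
Torque = 35.29 N*m


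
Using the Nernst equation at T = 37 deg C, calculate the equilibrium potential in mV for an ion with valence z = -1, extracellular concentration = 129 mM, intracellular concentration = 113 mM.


E = (RT/(zF)) * ln(C_out/C_in)
T = 37 + 273.15 = 310.15 K
E = (8.314 * 310.15 / (-1 * 96485)) * ln(129/113)
E = -3.539 mV


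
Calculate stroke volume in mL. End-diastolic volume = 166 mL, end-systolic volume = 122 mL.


SV = EDV - ESV
SV = 166 - 122
SV = 44 mL


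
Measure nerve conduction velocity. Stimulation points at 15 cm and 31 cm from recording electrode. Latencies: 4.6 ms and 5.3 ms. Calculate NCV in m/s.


Distance = (31 - 15) / 100 = 0.16 m
dt = (5.3 - 4.6) / 1000 = 7.0000e-04 s
NCV = dist / dt = 228.6 m/s


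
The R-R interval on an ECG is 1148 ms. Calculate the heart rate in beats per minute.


HR = 60 / RR_interval(s)
RR = 1148 ms = 1.148 s
HR = 60 / 1.148 = 52.26 bpm


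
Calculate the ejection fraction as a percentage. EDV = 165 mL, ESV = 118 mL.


SV = EDV - ESV = 165 - 118 = 47 mL
EF = SV/EDV * 100 = 47/165 * 100
EF = 28.48%


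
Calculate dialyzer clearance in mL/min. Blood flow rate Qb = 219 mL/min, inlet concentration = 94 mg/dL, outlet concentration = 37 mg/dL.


K = Qb * (Cb_in - Cb_out) / Cb_in
K = 219 * (94 - 37) / 94
K = 132.8 mL/min


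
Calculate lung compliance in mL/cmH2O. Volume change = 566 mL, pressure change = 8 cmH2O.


C = dV / dP
C = 566 / 8
C = 70.75 mL/cmH2O


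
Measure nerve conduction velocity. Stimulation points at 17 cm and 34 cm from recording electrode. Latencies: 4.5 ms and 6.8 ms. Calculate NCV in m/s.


Distance = (34 - 17) / 100 = 0.17 m
dt = (6.8 - 4.5) / 1000 = 0.0023 s
NCV = dist / dt = 73.91 m/s


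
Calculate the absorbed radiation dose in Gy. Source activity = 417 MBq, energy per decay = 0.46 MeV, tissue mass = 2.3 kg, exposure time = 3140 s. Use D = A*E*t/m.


A = 417 MBq = 4.1700e+08 Bq
E = 0.46 MeV = 7.3692e-14 J
D = A*E*t/m = 4.1700e+08*7.3692e-14*3140/2.3
D = 0.04195 Gy


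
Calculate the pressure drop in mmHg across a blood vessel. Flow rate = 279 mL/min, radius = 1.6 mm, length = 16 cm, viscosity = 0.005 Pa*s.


dP = 8*mu*L*Q / (pi*r^4)
Q = 279 mL/min = 4.65e-06 m^3/s
dP = 1445.45 Pa = 1445.45 / 133.322 mmHg = 10.84 mmHg


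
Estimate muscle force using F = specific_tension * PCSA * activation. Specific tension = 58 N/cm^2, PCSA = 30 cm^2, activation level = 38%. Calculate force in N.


F = sigma * PCSA * activation
F = 58 * 30 * 0.38
F = 661.2 N


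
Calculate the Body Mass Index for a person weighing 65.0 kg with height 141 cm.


BMI = weight / height^2
height = 141 cm = 1.41 m
BMI = 65.0 / 1.41^2
BMI = 32.69 kg/m^2


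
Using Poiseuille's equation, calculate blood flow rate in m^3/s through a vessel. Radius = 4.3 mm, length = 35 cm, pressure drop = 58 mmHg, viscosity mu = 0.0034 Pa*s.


Q = pi*r^4*dP / (8*mu*L)
r = 0.0043 m, L = 0.35 m
dP = 58 mmHg = 7732.676 Pa
Q = 8.7240e-04 m^3/s


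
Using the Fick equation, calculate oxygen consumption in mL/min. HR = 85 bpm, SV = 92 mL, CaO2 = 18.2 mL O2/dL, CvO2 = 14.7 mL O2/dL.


CO = HR*SV = 85*92/1000 = 7.82 L/min
a-v O2 diff = 18.2 - 14.7 = 3.5 mL/dL
VO2 = CO * (CaO2-CvO2) * 10 dL/L
VO2 = 7.82 * 3.5 * 10
VO2 = 273.7 mL/min


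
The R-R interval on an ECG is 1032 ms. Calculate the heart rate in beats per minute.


HR = 60 / RR_interval(s)
RR = 1032 ms = 1.032 s
HR = 60 / 1.032 = 58.14 bpm


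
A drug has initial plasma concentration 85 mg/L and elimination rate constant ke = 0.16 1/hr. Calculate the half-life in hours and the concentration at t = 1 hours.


t_half = ln(2) / ke = 0.693147 / 0.16 = 4.332 hr
C(t) = C0 * exp(-ke*t) = 85 * exp(-0.16*1)
C(1) = 72.43 mg/L


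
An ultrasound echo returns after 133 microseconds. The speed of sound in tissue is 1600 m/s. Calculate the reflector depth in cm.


depth = c * t / 2
t = 133 us = 1.3300e-04 s
depth = 1600 * 1.3300e-04 / 2
depth = 0.1064 m = 10.64 cm


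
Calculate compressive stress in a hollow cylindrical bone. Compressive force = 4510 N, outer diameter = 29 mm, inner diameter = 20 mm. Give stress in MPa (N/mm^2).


A = pi*(r_o^2 - r_i^2)
r_o = 14.5 mm, r_i = 10 mm
A = 346.361 mm^2
sigma = F/A = 4510 / 346.361
sigma = 13.02 MPa


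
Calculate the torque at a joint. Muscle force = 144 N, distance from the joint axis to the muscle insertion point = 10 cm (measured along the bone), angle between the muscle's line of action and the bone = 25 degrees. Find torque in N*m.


Torque = F * d * sin(theta)   (moment arm = d*sin(theta))
d = 10 cm = 0.1 m
Torque = 144 * 0.1 * sin(25)
Torque = 6.086 N*m


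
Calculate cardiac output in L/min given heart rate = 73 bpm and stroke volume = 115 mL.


CO = HR * SV
CO = 73 * 115 / 1000
CO = 8.395 L/min


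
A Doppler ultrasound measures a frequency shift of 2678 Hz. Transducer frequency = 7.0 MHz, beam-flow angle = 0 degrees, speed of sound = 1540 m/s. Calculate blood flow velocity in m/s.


v = fd * c / (2 * f0 * cos(theta))
v = 2678 * 1540 / (2 * 7.0000e+06 * cos(0))
v = 0.2946 m/s


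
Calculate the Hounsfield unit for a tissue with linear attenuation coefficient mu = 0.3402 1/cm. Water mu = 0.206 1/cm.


HU = ((mu_tissue - mu_water) / mu_water) * 1000
HU = ((0.3402 - 0.206) / 0.206) * 1000
HU = 651.5


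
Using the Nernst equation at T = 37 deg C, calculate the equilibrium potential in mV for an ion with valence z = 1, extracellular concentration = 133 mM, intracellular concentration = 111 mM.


E = (RT/(zF)) * ln(C_out/C_in)
T = 37 + 273.15 = 310.15 K
E = (8.314 * 310.15 / (1 * 96485)) * ln(133/111)
E = 4.832 mV


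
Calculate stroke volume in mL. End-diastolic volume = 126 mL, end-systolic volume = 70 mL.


SV = EDV - ESV
SV = 126 - 70
SV = 56 mL


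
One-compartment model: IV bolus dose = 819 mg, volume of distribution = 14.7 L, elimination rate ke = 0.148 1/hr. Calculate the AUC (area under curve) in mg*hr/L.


C0 = Dose/Vd = 819/14.7 = 55.7143 mg/L
AUC = C0/ke = 55.7143/0.148
AUC = 376.4 mg*hr/L


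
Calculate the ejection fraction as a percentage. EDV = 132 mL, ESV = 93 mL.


SV = EDV - ESV = 132 - 93 = 39 mL
EF = SV/EDV * 100 = 39/132 * 100
EF = 29.55%


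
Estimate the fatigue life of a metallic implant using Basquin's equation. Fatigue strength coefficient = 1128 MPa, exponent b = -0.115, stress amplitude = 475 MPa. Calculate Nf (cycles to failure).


sigma_a = sigma_f' * (2Nf)^b
2Nf = (sigma_a/sigma_f')^(1/b)
2Nf = (475/1128)^(1/-0.115)
2Nf = 1845.9573
Nf = 923


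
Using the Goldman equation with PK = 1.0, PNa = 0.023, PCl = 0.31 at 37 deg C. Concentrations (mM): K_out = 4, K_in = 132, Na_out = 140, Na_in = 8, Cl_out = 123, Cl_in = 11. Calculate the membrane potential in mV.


Vm = (RT/F)*ln((PK*Ko + PNa*Nao + PCl*Cli)/(PK*Ki + PNa*Nai + PCl*Clo))
Numer = 10.63, Denom = 170.314
Vm = -74.13 mV


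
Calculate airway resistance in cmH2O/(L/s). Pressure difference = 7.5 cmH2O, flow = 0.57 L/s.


R = dP / flow
R = 7.5 / 0.57
R = 13.16 cmH2O/(L/s)


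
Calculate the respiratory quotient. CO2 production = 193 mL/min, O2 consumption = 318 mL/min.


RQ = VCO2 / VO2
RQ = 193 / 318
RQ = 0.6069


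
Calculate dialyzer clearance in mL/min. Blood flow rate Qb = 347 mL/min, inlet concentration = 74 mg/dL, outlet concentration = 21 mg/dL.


K = Qb * (Cb_in - Cb_out) / Cb_in
K = 347 * (74 - 21) / 74
K = 248.5 mL/min


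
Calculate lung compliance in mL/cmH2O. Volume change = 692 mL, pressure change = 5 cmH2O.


C = dV / dP
C = 692 / 5
C = 138.4 mL/cmH2O


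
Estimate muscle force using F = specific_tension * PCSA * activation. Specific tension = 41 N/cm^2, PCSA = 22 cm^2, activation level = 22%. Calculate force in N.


F = sigma * PCSA * activation
F = 41 * 22 * 0.22
F = 198.4 N


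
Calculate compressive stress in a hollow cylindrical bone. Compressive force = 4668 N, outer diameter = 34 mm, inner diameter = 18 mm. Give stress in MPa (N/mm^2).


A = pi*(r_o^2 - r_i^2)
r_o = 17 mm, r_i = 9 mm
A = 653.451 mm^2
sigma = F/A = 4668 / 653.451
sigma = 7.144 MPa


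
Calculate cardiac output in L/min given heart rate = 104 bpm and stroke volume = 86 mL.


CO = HR * SV
CO = 104 * 86 / 1000
CO = 8.944 L/min


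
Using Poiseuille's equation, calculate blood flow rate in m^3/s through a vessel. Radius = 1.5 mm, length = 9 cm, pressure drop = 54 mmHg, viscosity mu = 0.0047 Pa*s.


Q = pi*r^4*dP / (8*mu*L)
r = 0.0015 m, L = 0.09 m
dP = 54 mmHg = 7199.388 Pa
Q = 3.3836e-05 m^3/s


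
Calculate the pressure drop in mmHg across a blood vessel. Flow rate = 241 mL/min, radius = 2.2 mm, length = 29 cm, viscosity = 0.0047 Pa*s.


dP = 8*mu*L*Q / (pi*r^4)
Q = 241 mL/min = 4.01667e-06 m^3/s
dP = 595.129 Pa = 595.129 / 133.322 mmHg = 4.464 mmHg


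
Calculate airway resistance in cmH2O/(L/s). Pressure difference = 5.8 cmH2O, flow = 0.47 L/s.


R = dP / flow
R = 5.8 / 0.47
R = 12.34 cmH2O/(L/s)


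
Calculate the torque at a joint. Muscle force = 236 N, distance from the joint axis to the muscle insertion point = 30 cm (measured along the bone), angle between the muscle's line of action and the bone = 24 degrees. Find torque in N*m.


Torque = F * d * sin(theta)   (moment arm = d*sin(theta))
d = 30 cm = 0.3 m
Torque = 236 * 0.3 * sin(24)
Torque = 28.8 N*m


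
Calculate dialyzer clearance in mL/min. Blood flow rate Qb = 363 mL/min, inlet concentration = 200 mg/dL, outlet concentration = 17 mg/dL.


K = Qb * (Cb_in - Cb_out) / Cb_in
K = 363 * (200 - 17) / 200
K = 332.1 mL/min


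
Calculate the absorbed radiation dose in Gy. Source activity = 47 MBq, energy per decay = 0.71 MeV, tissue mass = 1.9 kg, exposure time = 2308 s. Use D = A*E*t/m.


A = 47 MBq = 4.7000e+07 Bq
E = 0.71 MeV = 1.13742e-13 J
D = A*E*t/m = 4.7000e+07*1.13742e-13*2308/1.9
D = 0.006494 Gy


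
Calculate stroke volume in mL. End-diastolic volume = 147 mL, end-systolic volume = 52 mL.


SV = EDV - ESV
SV = 147 - 52
SV = 95 mL


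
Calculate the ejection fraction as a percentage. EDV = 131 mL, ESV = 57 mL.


SV = EDV - ESV = 131 - 57 = 74 mL
EF = SV/EDV * 100 = 74/131 * 100
EF = 56.49%


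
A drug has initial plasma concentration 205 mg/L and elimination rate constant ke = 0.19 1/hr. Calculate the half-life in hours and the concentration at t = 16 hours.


t_half = ln(2) / ke = 0.693147 / 0.19 = 3.648 hr
C(t) = C0 * exp(-ke*t) = 205 * exp(-0.19*16)
C(16) = 9.806 mg/L


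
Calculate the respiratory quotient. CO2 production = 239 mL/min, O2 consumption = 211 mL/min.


RQ = VCO2 / VO2
RQ = 239 / 211
RQ = 1.133


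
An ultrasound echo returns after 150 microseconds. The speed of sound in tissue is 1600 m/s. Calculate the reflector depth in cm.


depth = c * t / 2
t = 150 us = 1.5000e-04 s
depth = 1600 * 1.5000e-04 / 2
depth = 0.12 m = 12 cm


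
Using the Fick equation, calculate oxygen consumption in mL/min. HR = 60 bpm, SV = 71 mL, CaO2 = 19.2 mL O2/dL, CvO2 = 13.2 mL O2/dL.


CO = HR*SV = 60*71/1000 = 4.26 L/min
a-v O2 diff = 19.2 - 13.2 = 6 mL/dL
VO2 = CO * (CaO2-CvO2) * 10 dL/L
VO2 = 4.26 * 6 * 10
VO2 = 255.6 mL/min


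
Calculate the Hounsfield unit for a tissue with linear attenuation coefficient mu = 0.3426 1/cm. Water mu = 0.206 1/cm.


HU = ((mu_tissue - mu_water) / mu_water) * 1000
HU = ((0.3426 - 0.206) / 0.206) * 1000
HU = 663.1


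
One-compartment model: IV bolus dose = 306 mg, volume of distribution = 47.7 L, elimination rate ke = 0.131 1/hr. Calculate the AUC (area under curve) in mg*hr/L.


C0 = Dose/Vd = 306/47.7 = 6.41509 mg/L
AUC = C0/ke = 6.41509/0.131
AUC = 48.97 mg*hr/L


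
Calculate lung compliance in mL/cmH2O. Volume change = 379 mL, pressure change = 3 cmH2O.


C = dV / dP
C = 379 / 3
C = 126.3 mL/cmH2O


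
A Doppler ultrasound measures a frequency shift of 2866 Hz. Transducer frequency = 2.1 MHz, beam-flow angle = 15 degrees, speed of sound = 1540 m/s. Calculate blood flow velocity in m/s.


v = fd * c / (2 * f0 * cos(theta))
v = 2866 * 1540 / (2 * 2.1000e+06 * cos(15))
v = 1.088 m/s


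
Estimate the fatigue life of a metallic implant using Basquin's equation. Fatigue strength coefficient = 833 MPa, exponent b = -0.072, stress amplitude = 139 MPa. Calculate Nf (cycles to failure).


sigma_a = sigma_f' * (2Nf)^b
2Nf = (sigma_a/sigma_f')^(1/b)
2Nf = (139/833)^(1/-0.072)
2Nf = 6.3156704e+10
Nf = 3.1578e+10


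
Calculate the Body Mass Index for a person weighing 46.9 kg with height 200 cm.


BMI = weight / height^2
height = 200 cm = 2 m
BMI = 46.9 / 2^2
BMI = 11.72 kg/m^2


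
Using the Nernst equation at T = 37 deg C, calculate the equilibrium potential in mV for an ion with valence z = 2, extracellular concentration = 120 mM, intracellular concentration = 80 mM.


E = (RT/(zF)) * ln(C_out/C_in)
T = 37 + 273.15 = 310.15 K
E = (8.314 * 310.15 / (2 * 96485)) * ln(120/80)
E = 5.418 mV


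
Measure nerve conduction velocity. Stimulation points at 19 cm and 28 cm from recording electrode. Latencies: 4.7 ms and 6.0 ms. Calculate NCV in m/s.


Distance = (28 - 19) / 100 = 0.09 m
dt = (6.0 - 4.7) / 1000 = 0.0013 s
NCV = dist / dt = 69.23 m/s


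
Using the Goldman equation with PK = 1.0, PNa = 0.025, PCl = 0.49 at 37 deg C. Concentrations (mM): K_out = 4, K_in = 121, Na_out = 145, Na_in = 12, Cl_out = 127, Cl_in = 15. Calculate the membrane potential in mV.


Vm = (RT/F)*ln((PK*Ko + PNa*Nao + PCl*Cli)/(PK*Ki + PNa*Nai + PCl*Clo))
Numer = 14.975, Denom = 183.53
Vm = -66.97 mV


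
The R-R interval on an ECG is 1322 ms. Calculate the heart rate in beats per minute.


HR = 60 / RR_interval(s)
RR = 1322 ms = 1.322 s
HR = 60 / 1.322 = 45.39 bpm


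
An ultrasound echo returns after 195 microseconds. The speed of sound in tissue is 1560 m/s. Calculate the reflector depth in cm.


depth = c * t / 2
t = 195 us = 1.9500e-04 s
depth = 1560 * 1.9500e-04 / 2
depth = 0.1521 m = 15.21 cm


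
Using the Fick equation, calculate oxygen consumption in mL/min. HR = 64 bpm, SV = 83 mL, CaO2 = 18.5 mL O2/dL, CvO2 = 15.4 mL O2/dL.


CO = HR*SV = 64*83/1000 = 5.312 L/min
a-v O2 diff = 18.5 - 15.4 = 3.1 mL/dL
VO2 = CO * (CaO2-CvO2) * 10 dL/L
VO2 = 5.312 * 3.1 * 10
VO2 = 164.7 mL/min


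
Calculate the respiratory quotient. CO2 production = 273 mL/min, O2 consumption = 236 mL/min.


RQ = VCO2 / VO2
RQ = 273 / 236
RQ = 1.157


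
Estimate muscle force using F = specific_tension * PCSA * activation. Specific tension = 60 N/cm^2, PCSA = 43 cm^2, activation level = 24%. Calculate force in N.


F = sigma * PCSA * activation
F = 60 * 43 * 0.24
F = 619.2 N


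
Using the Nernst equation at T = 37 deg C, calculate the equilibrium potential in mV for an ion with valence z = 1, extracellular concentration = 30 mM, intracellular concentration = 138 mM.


E = (RT/(zF)) * ln(C_out/C_in)
T = 37 + 273.15 = 310.15 K
E = (8.314 * 310.15 / (1 * 96485)) * ln(30/138)
E = -40.78 mV


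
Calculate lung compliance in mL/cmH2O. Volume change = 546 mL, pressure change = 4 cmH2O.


C = dV / dP
C = 546 / 4
C = 136.5 mL/cmH2O


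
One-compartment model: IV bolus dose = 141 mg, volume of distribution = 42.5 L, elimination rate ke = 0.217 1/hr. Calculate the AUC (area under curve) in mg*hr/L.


C0 = Dose/Vd = 141/42.5 = 3.31765 mg/L
AUC = C0/ke = 3.31765/0.217
AUC = 15.29 mg*hr/L


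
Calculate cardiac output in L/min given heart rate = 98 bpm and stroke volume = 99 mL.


CO = HR * SV
CO = 98 * 99 / 1000
CO = 9.702 L/min


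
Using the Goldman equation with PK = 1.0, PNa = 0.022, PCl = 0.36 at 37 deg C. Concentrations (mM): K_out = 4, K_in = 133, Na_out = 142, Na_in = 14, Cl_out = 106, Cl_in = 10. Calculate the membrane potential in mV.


Vm = (RT/F)*ln((PK*Ko + PNa*Nao + PCl*Cli)/(PK*Ki + PNa*Nai + PCl*Clo))
Numer = 10.724, Denom = 171.468
Vm = -74.08 mV


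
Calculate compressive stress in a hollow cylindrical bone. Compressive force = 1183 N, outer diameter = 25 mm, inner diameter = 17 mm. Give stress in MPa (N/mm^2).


A = pi*(r_o^2 - r_i^2)
r_o = 12.5 mm, r_i = 8.5 mm
A = 263.894 mm^2
sigma = F/A = 1183 / 263.894
sigma = 4.483 MPa


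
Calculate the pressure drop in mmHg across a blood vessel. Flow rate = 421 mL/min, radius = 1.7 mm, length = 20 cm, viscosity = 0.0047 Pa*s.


dP = 8*mu*L*Q / (pi*r^4)
Q = 421 mL/min = 7.01667e-06 m^3/s
dP = 2010.96 Pa = 2010.96 / 133.322 mmHg = 15.08 mmHg


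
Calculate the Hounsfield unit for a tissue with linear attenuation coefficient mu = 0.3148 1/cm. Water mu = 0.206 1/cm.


HU = ((mu_tissue - mu_water) / mu_water) * 1000
HU = ((0.3148 - 0.206) / 0.206) * 1000
HU = 528.2


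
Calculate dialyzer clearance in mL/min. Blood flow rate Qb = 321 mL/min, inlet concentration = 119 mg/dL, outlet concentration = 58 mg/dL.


K = Qb * (Cb_in - Cb_out) / Cb_in
K = 321 * (119 - 58) / 119
K = 164.5 mL/min


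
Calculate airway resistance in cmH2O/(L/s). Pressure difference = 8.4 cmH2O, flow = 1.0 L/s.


R = dP / flow
R = 8.4 / 1.0
R = 8.4 cmH2O/(L/s)


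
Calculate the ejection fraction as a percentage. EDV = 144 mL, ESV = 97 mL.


SV = EDV - ESV = 144 - 97 = 47 mL
EF = SV/EDV * 100 = 47/144 * 100
EF = 32.64%


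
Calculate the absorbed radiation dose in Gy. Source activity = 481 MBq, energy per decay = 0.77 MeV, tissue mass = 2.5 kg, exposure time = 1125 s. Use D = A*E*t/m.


A = 481 MBq = 4.8100e+08 Bq
E = 0.77 MeV = 1.23354e-13 J
D = A*E*t/m = 4.8100e+08*1.23354e-13*1125/2.5
D = 0.0267 Gy


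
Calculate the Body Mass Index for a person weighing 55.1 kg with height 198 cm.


BMI = weight / height^2
height = 198 cm = 1.98 m
BMI = 55.1 / 1.98^2
BMI = 14.05 kg/m^2


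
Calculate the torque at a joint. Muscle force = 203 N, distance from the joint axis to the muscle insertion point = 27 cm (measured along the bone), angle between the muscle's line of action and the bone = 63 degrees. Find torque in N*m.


Torque = F * d * sin(theta)   (moment arm = d*sin(theta))
d = 27 cm = 0.27 m
Torque = 203 * 0.27 * sin(63)
Torque = 48.84 N*m


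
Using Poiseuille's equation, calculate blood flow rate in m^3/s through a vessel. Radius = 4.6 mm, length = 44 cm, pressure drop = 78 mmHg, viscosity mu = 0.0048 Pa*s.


Q = pi*r^4*dP / (8*mu*L)
r = 0.0046 m, L = 0.44 m
dP = 78 mmHg = 10399.116 Pa
Q = 8.6575e-04 m^3/s


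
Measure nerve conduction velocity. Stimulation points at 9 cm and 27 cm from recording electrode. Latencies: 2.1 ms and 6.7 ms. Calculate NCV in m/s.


Distance = (27 - 9) / 100 = 0.18 m
dt = (6.7 - 2.1) / 1000 = 0.0046 s
NCV = dist / dt = 39.13 m/s


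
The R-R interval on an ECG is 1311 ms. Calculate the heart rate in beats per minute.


HR = 60 / RR_interval(s)
RR = 1311 ms = 1.311 s
HR = 60 / 1.311 = 45.77 bpm


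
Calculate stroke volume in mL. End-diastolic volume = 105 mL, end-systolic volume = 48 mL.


SV = EDV - ESV
SV = 105 - 48
SV = 57 mL


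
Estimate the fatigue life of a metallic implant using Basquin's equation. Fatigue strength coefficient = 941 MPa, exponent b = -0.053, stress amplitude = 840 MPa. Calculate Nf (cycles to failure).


sigma_a = sigma_f' * (2Nf)^b
2Nf = (sigma_a/sigma_f')^(1/b)
2Nf = (840/941)^(1/-0.053)
2Nf = 8.518904
Nf = 4.259


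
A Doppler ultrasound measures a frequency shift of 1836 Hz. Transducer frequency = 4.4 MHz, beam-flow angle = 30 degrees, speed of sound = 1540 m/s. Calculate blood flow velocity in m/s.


v = fd * c / (2 * f0 * cos(theta))
v = 1836 * 1540 / (2 * 4.4000e+06 * cos(30))
v = 0.371 m/s


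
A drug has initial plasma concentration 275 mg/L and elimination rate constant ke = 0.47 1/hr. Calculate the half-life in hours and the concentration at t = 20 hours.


t_half = ln(2) / ke = 0.693147 / 0.47 = 1.475 hr
C(t) = C0 * exp(-ke*t) = 275 * exp(-0.47*20)
C(20) = 0.02275 mg/L


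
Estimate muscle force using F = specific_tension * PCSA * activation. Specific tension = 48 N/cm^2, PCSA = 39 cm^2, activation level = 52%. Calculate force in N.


F = sigma * PCSA * activation
F = 48 * 39 * 0.52
F = 973.4 N


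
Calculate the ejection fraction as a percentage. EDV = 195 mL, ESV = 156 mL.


SV = EDV - ESV = 195 - 156 = 39 mL
EF = SV/EDV * 100 = 39/195 * 100
EF = 20%


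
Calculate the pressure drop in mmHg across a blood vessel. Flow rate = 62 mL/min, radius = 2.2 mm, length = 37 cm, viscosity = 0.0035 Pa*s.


dP = 8*mu*L*Q / (pi*r^4)
Q = 62 mL/min = 1.03333e-06 m^3/s
dP = 145.465 Pa = 145.465 / 133.322 mmHg = 1.091 mmHg


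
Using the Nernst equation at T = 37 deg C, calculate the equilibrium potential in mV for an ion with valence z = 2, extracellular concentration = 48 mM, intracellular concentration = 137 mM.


E = (RT/(zF)) * ln(C_out/C_in)
T = 37 + 273.15 = 310.15 K
E = (8.314 * 310.15 / (2 * 96485)) * ln(48/137)
E = -14.01 mV


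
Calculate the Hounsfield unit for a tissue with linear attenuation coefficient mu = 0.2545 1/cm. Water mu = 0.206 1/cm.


HU = ((mu_tissue - mu_water) / mu_water) * 1000
HU = ((0.2545 - 0.206) / 0.206) * 1000
HU = 235.4


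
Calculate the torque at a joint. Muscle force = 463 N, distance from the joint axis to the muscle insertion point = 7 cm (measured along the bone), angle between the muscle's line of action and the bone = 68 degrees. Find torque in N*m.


Torque = F * d * sin(theta)   (moment arm = d*sin(theta))
d = 7 cm = 0.07 m
Torque = 463 * 0.07 * sin(68)
Torque = 30.05 N*m


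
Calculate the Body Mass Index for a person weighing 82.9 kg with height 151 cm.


BMI = weight / height^2
height = 151 cm = 1.51 m
BMI = 82.9 / 1.51^2
BMI = 36.36 kg/m^2


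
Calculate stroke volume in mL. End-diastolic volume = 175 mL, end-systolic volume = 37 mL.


SV = EDV - ESV
SV = 175 - 37
SV = 138 mL


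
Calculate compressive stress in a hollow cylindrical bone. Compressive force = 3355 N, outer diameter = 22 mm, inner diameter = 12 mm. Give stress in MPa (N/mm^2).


A = pi*(r_o^2 - r_i^2)
r_o = 11 mm, r_i = 6 mm
A = 267.035 mm^2
sigma = F/A = 3355 / 267.035
sigma = 12.56 MPa


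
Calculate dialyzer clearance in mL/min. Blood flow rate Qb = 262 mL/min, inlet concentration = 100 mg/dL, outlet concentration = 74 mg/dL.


K = Qb * (Cb_in - Cb_out) / Cb_in
K = 262 * (100 - 74) / 100
K = 68.12 mL/min


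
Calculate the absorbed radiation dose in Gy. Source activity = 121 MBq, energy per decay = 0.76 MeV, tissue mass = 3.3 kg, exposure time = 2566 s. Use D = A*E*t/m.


A = 121 MBq = 1.2100e+08 Bq
E = 0.76 MeV = 1.21752e-13 J
D = A*E*t/m = 1.2100e+08*1.21752e-13*2566/3.3
D = 0.01146 Gy


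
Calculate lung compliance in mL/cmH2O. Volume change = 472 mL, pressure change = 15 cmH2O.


C = dV / dP
C = 472 / 15
C = 31.47 mL/cmH2O


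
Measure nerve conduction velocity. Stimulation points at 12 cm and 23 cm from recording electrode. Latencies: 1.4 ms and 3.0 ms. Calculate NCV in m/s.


Distance = (23 - 12) / 100 = 0.11 m
dt = (3.0 - 1.4) / 1000 = 0.0016 s
NCV = dist / dt = 68.75 m/s


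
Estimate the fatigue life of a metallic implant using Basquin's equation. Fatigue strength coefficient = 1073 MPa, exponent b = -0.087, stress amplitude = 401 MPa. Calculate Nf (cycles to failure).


sigma_a = sigma_f' * (2Nf)^b
2Nf = (sigma_a/sigma_f')^(1/b)
2Nf = (401/1073)^(1/-0.087)
2Nf = 81899.241
Nf = 4.095e+04


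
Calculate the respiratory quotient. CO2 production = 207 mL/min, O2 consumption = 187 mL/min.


RQ = VCO2 / VO2
RQ = 207 / 187
RQ = 1.107


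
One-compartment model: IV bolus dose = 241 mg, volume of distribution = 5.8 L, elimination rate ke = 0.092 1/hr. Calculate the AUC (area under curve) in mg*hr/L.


C0 = Dose/Vd = 241/5.8 = 41.5517 mg/L
AUC = C0/ke = 41.5517/0.092
AUC = 451.6 mg*hr/L


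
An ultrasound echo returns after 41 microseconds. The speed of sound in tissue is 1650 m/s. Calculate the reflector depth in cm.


depth = c * t / 2
t = 41 us = 4.1000e-05 s
depth = 1650 * 4.1000e-05 / 2
depth = 0.033825 m = 3.3825 cm


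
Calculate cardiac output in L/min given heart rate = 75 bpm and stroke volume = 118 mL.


CO = HR * SV
CO = 75 * 118 / 1000
CO = 8.85 L/min


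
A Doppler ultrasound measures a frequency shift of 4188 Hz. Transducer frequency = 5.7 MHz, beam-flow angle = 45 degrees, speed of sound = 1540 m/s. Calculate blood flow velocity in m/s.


v = fd * c / (2 * f0 * cos(theta))
v = 4188 * 1540 / (2 * 5.7000e+06 * cos(45))
v = 0.8001 m/s


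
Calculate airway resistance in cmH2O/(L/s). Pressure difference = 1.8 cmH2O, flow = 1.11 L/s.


R = dP / flow
R = 1.8 / 1.11
R = 1.622 cmH2O/(L/s)


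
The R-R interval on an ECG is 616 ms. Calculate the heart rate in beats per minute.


HR = 60 / RR_interval(s)
RR = 616 ms = 0.616 s
HR = 60 / 0.616 = 97.4 bpm


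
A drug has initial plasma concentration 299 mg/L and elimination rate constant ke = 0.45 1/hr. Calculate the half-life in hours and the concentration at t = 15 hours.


t_half = ln(2) / ke = 0.693147 / 0.45 = 1.54 hr
C(t) = C0 * exp(-ke*t) = 299 * exp(-0.45*15)
C(15) = 0.3501 mg/L


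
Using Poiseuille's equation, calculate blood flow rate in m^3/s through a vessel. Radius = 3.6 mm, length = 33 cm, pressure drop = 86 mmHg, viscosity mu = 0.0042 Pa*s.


Q = pi*r^4*dP / (8*mu*L)
r = 0.0036 m, L = 0.33 m
dP = 86 mmHg = 11465.692 Pa
Q = 5.4564e-04 m^3/s


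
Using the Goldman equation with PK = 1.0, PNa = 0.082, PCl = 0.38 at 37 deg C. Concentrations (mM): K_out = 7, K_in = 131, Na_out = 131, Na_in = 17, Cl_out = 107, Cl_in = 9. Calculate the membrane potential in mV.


Vm = (RT/F)*ln((PK*Ko + PNa*Nao + PCl*Cli)/(PK*Ki + PNa*Nai + PCl*Clo))
Numer = 21.162, Denom = 173.054
Vm = -56.16 mV


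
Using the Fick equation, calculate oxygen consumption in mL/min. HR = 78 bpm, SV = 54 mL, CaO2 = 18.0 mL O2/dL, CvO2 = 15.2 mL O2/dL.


CO = HR*SV = 78*54/1000 = 4.212 L/min
a-v O2 diff = 18.0 - 15.2 = 2.8 mL/dL
VO2 = CO * (CaO2-CvO2) * 10 dL/L
VO2 = 4.212 * 2.8 * 10
VO2 = 117.9 mL/min


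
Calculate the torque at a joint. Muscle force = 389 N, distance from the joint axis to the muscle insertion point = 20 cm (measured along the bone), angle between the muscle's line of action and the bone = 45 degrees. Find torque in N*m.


Torque = F * d * sin(theta)   (moment arm = d*sin(theta))
d = 20 cm = 0.2 m
Torque = 389 * 0.2 * sin(45)
Torque = 55.01 N*m


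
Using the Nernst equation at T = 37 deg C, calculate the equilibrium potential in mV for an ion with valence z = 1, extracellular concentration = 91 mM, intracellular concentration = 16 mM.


E = (RT/(zF)) * ln(C_out/C_in)
T = 37 + 273.15 = 310.15 K
E = (8.314 * 310.15 / (1 * 96485)) * ln(91/16)
E = 46.46 mV


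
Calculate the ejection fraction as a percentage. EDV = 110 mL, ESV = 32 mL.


SV = EDV - ESV = 110 - 32 = 78 mL
EF = SV/EDV * 100 = 78/110 * 100
EF = 70.91%


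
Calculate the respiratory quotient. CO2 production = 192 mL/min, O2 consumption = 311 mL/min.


RQ = VCO2 / VO2
RQ = 192 / 311
RQ = 0.6174


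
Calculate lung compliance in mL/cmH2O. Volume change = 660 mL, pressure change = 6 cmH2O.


C = dV / dP
C = 660 / 6
C = 110 mL/cmH2O


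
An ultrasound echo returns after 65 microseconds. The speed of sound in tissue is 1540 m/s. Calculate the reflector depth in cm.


depth = c * t / 2
t = 65 us = 6.5000e-05 s
depth = 1540 * 6.5000e-05 / 2
depth = 0.05005 m = 5.005 cm


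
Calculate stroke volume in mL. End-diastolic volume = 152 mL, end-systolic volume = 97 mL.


SV = EDV - ESV
SV = 152 - 97
SV = 55 mL


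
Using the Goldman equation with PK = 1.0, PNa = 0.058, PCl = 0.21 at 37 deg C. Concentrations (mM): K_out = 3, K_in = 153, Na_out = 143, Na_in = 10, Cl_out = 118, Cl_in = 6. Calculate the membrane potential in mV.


Vm = (RT/F)*ln((PK*Ko + PNa*Nao + PCl*Cli)/(PK*Ki + PNa*Nai + PCl*Clo))
Numer = 12.554, Denom = 178.36
Vm = -70.92 mV


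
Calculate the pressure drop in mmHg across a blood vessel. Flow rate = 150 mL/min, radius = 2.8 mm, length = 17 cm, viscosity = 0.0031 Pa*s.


dP = 8*mu*L*Q / (pi*r^4)
Q = 150 mL/min = 2.5e-06 m^3/s
dP = 54.5832 Pa = 54.5832 / 133.322 mmHg = 0.4094 mmHg


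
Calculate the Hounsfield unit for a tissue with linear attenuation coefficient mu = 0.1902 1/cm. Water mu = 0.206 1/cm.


HU = ((mu_tissue - mu_water) / mu_water) * 1000
HU = ((0.1902 - 0.206) / 0.206) * 1000
HU = -76.7


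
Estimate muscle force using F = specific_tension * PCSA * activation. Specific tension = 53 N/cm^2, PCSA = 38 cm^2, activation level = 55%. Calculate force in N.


F = sigma * PCSA * activation
F = 53 * 38 * 0.55
F = 1108 N


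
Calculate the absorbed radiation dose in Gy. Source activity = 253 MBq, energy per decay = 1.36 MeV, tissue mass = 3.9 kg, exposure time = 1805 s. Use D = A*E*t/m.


A = 253 MBq = 2.5300e+08 Bq
E = 1.36 MeV = 2.17872e-13 J
D = A*E*t/m = 2.5300e+08*2.17872e-13*1805/3.9
D = 0.02551 Gy


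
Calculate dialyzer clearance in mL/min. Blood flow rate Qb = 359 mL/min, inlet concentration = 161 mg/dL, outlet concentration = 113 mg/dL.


K = Qb * (Cb_in - Cb_out) / Cb_in
K = 359 * (161 - 113) / 161
K = 107 mL/min


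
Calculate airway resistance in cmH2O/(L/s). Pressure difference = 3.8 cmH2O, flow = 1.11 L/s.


R = dP / flow
R = 3.8 / 1.11
R = 3.423 cmH2O/(L/s)


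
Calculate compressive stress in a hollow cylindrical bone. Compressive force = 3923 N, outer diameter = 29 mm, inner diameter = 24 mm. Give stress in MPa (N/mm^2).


A = pi*(r_o^2 - r_i^2)
r_o = 14.5 mm, r_i = 12 mm
A = 208.131 mm^2
sigma = F/A = 3923 / 208.131
sigma = 18.85 MPa


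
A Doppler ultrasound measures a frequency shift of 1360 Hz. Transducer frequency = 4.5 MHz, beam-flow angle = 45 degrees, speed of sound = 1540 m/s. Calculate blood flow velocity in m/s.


v = fd * c / (2 * f0 * cos(theta))
v = 1360 * 1540 / (2 * 4.5000e+06 * cos(45))
v = 0.3291 m/s


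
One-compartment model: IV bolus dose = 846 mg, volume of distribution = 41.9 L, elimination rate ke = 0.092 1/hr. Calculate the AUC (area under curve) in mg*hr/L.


C0 = Dose/Vd = 846/41.9 = 20.1909 mg/L
AUC = C0/ke = 20.1909/0.092
AUC = 219.5 mg*hr/L


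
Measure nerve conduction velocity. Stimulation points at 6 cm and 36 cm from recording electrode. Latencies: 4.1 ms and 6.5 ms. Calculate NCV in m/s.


Distance = (36 - 6) / 100 = 0.3 m
dt = (6.5 - 4.1) / 1000 = 0.0024 s
NCV = dist / dt = 125 m/s


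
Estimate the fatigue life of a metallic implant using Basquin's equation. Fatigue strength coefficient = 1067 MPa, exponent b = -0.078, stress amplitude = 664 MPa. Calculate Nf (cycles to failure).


sigma_a = sigma_f' * (2Nf)^b
2Nf = (sigma_a/sigma_f')^(1/b)
2Nf = (664/1067)^(1/-0.078)
2Nf = 437.50067
Nf = 218.8


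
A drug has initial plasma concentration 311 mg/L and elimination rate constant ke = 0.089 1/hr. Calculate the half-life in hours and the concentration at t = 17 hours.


t_half = ln(2) / ke = 0.693147 / 0.089 = 7.788 hr
C(t) = C0 * exp(-ke*t) = 311 * exp(-0.089*17)
C(17) = 68.5 mg/L


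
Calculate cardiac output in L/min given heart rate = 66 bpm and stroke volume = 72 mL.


CO = HR * SV
CO = 66 * 72 / 1000
CO = 4.752 L/min


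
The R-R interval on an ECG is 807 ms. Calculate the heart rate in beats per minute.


HR = 60 / RR_interval(s)
RR = 807 ms = 0.807 s
HR = 60 / 0.807 = 74.35 bpm


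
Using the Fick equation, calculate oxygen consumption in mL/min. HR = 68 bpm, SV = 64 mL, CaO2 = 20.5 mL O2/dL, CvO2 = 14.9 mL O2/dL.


CO = HR*SV = 68*64/1000 = 4.352 L/min
a-v O2 diff = 20.5 - 14.9 = 5.6 mL/dL
VO2 = CO * (CaO2-CvO2) * 10 dL/L
VO2 = 4.352 * 5.6 * 10
VO2 = 243.7 mL/min


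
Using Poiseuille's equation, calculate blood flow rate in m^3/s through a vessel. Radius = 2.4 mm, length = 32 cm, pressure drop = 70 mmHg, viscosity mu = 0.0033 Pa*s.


Q = pi*r^4*dP / (8*mu*L)
r = 0.0024 m, L = 0.32 m
dP = 70 mmHg = 9332.54 Pa
Q = 1.1514e-04 m^3/s


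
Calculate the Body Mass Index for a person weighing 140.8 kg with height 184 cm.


BMI = weight / height^2
height = 184 cm = 1.84 m
BMI = 140.8 / 1.84^2
BMI = 41.59 kg/m^2


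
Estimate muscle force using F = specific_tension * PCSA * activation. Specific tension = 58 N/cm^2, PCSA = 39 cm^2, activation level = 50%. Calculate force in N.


F = sigma * PCSA * activation
F = 58 * 39 * 0.5
F = 1131 N


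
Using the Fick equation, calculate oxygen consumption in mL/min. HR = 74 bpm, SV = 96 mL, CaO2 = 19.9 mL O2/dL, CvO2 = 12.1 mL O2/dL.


CO = HR*SV = 74*96/1000 = 7.104 L/min
a-v O2 diff = 19.9 - 12.1 = 7.8 mL/dL
VO2 = CO * (CaO2-CvO2) * 10 dL/L
VO2 = 7.104 * 7.8 * 10
VO2 = 554.1 mL/min


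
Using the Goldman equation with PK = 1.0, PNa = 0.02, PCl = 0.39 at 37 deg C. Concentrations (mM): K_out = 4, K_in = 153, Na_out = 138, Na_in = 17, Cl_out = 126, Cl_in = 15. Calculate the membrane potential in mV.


Vm = (RT/F)*ln((PK*Ko + PNa*Nao + PCl*Cli)/(PK*Ki + PNa*Nai + PCl*Clo))
Numer = 12.61, Denom = 202.48
Vm = -74.19 mV


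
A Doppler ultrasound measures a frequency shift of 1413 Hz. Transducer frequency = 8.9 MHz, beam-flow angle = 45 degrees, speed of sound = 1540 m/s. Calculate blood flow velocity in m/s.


v = fd * c / (2 * f0 * cos(theta))
v = 1413 * 1540 / (2 * 8.9000e+06 * cos(45))
v = 0.1729 m/s


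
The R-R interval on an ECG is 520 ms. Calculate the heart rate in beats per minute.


HR = 60 / RR_interval(s)
RR = 520 ms = 0.52 s
HR = 60 / 0.52 = 115.4 bpm


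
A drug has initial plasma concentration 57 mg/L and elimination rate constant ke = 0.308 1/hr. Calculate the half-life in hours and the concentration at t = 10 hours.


t_half = ln(2) / ke = 0.693147 / 0.308 = 2.25 hr
C(t) = C0 * exp(-ke*t) = 57 * exp(-0.308*10)
C(10) = 2.62 mg/L


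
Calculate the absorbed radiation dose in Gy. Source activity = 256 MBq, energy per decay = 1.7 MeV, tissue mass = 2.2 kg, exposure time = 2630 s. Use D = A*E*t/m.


A = 256 MBq = 2.5600e+08 Bq
E = 1.7 MeV = 2.7234e-13 J
D = A*E*t/m = 2.5600e+08*2.7234e-13*2630/2.2
D = 0.08335 Gy


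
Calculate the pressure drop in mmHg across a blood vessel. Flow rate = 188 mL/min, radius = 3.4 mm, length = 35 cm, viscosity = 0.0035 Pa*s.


dP = 8*mu*L*Q / (pi*r^4)
Q = 188 mL/min = 3.13333e-06 m^3/s
dP = 73.142 Pa = 73.142 / 133.322 mmHg = 0.5486 mmHg


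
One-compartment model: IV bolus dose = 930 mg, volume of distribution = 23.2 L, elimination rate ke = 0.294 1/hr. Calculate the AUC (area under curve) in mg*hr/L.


C0 = Dose/Vd = 930/23.2 = 40.0862 mg/L
AUC = C0/ke = 40.0862/0.294
AUC = 136.3 mg*hr/L


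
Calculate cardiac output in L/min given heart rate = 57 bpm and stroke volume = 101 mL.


CO = HR * SV
CO = 57 * 101 / 1000
CO = 5.757 L/min


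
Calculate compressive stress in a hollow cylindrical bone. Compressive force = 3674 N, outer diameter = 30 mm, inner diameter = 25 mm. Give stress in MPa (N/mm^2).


A = pi*(r_o^2 - r_i^2)
r_o = 15 mm, r_i = 12.5 mm
A = 215.984 mm^2
sigma = F/A = 3674 / 215.984
sigma = 17.01 MPa


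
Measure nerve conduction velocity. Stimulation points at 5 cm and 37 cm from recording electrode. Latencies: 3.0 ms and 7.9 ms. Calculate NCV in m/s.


Distance = (37 - 5) / 100 = 0.32 m
dt = (7.9 - 3.0) / 1000 = 0.0049 s
NCV = dist / dt = 65.31 m/s


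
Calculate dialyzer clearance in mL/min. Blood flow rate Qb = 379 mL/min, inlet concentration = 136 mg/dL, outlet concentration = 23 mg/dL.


K = Qb * (Cb_in - Cb_out) / Cb_in
K = 379 * (136 - 23) / 136
K = 314.9 mL/min


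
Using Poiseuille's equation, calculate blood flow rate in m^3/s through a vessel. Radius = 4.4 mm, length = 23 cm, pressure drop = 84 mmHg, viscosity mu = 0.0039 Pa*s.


Q = pi*r^4*dP / (8*mu*L)
r = 0.0044 m, L = 0.23 m
dP = 84 mmHg = 11199.048 Pa
Q = 0.001838 m^3/s


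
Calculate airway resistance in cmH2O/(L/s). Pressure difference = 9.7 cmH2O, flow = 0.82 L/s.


R = dP / flow
R = 9.7 / 0.82
R = 11.83 cmH2O/(L/s)


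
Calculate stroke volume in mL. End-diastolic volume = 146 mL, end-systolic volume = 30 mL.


SV = EDV - ESV
SV = 146 - 30
SV = 116 mL


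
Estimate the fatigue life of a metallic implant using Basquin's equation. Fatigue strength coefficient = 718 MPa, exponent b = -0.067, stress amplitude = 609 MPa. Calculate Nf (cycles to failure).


sigma_a = sigma_f' * (2Nf)^b
2Nf = (sigma_a/sigma_f')^(1/b)
2Nf = (609/718)^(1/-0.067)
2Nf = 11.675377
Nf = 5.838


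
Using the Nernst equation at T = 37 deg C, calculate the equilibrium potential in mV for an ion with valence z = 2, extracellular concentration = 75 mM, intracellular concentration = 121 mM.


E = (RT/(zF)) * ln(C_out/C_in)
T = 37 + 273.15 = 310.15 K
E = (8.314 * 310.15 / (2 * 96485)) * ln(75/121)
E = -6.391 mV


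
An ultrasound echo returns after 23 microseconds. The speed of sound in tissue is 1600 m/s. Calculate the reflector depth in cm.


depth = c * t / 2
t = 23 us = 2.3000e-05 s
depth = 1600 * 2.3000e-05 / 2
depth = 0.0184 m = 1.84 cm


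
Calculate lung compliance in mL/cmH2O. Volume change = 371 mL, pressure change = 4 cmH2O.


C = dV / dP
C = 371 / 4
C = 92.75 mL/cmH2O


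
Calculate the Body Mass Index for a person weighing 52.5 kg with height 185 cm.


BMI = weight / height^2
height = 185 cm = 1.85 m
BMI = 52.5 / 1.85^2
BMI = 15.34 kg/m^2


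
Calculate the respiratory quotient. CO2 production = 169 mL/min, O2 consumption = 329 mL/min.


RQ = VCO2 / VO2
RQ = 169 / 329
RQ = 0.5137


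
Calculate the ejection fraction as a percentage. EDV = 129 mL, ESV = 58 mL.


SV = EDV - ESV = 129 - 58 = 71 mL
EF = SV/EDV * 100 = 71/129 * 100
EF = 55.04%


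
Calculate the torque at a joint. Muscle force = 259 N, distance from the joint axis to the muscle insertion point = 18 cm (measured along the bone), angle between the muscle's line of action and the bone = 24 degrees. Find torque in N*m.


Torque = F * d * sin(theta)   (moment arm = d*sin(theta))
d = 18 cm = 0.18 m
Torque = 259 * 0.18 * sin(24)
Torque = 18.96 N*m


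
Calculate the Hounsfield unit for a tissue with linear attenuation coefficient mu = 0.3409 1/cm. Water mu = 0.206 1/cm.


HU = ((mu_tissue - mu_water) / mu_water) * 1000
HU = ((0.3409 - 0.206) / 0.206) * 1000
HU = 654.9


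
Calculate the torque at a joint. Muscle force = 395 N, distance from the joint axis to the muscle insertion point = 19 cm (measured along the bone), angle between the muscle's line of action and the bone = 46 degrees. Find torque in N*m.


Torque = F * d * sin(theta)   (moment arm = d*sin(theta))
d = 19 cm = 0.19 m
Torque = 395 * 0.19 * sin(46)
Torque = 53.99 N*m
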